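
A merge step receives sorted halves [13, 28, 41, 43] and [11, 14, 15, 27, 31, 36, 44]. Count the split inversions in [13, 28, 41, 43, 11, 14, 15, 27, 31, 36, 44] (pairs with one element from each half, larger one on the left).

Take each right-half value and tally the left-half values above it:
r = 11: 13, 28, 41, 43 → 4
r = 14: 28, 41, 43 → 3
r = 15: 28, 41, 43 → 3
r = 27: 28, 41, 43 → 3
r = 31: 41, 43 → 2
r = 36: 41, 43 → 2
r = 44: none → 0
Cross-inversions: 4 + 3 + 3 + 3 + 2 + 2 + 0 = 17

17 split inversions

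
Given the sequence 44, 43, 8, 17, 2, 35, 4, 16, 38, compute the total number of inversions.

For each element, count later entries that are smaller:
44 → 43, 8, 17, 2, 35, 4, 16, 38 → 8
43 → 8, 17, 2, 35, 4, 16, 38 → 7
8 → 2, 4 → 2
17 → 2, 4, 16 → 3
2 → none → 0
35 → 4, 16 → 2
4 → none → 0
16 → none → 0
38 → none → 0
Sum: 8 + 7 + 2 + 3 + 0 + 2 + 0 + 0 + 0 = 22

22 inversions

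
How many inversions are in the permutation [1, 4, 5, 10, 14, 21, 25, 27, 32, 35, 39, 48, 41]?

Sweep left to right; for each value list the smaller values that follow it:
1: 0
4: 0
5: 0
10: 0
14: 0
21: 0
25: 0
27: 0
32: 0
35: 0
39: 0
48: 1
41: 0
Sum: 0 + 0 + 0 + 0 + 0 + 0 + 0 + 0 + 0 + 0 + 0 + 1 + 0 = 1

1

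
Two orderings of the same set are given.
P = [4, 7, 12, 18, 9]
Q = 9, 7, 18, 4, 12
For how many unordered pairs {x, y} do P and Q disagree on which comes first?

Assign each item its position (1..5) in the first ordering, then rewrite the second ordering as that position sequence:
positions: 4→1, 7→2, 12→3, 18→4, 9→5
second ordering as positions: [5, 2, 4, 1, 3]
Discordant pairs = inversions in this position sequence.
5: 2, 4, 1, 3 → 4
2: 1 → 1
4: 1, 3 → 2
1: 0
3: 0
Total: 4 + 1 + 2 + 0 + 0 = 7

7 disagreeing pairs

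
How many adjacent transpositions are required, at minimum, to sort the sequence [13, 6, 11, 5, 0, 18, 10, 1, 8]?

22 adjacent swaps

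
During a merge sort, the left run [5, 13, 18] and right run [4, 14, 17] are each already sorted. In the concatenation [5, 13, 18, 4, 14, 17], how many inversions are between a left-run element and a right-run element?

5

Count, for every r in R, how many entries of L exceed r:
r = 4: 5, 13, 18 → 3
r = 14: 18 → 1
r = 17: 18 → 1
Cross-inversions: 3 + 1 + 1 = 5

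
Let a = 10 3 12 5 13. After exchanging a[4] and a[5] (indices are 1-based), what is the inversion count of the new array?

Positions 4 and 5 hold 5 and 13; after swapping, the array is [10, 3, 12, 13, 5].
Count, for each position, how many later elements it exceeds:
10 → 3, 5 → 2
3 → none → 0
12 → 5 → 1
13 → 5 → 1
5 → none → 0
Sum: 2 + 0 + 1 + 1 + 0 = 4

There are 4 inversions.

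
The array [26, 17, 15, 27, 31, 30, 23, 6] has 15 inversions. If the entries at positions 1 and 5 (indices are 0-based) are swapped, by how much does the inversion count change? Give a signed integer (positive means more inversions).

+3

Positions 1 and 5 hold 17 and 30; after swapping, the array is [26, 30, 15, 27, 31, 17, 23, 6].
For each element, count later entries that are smaller:
26: 4
30: 5
15: 1
27: 3
31: 3
17: 1
23: 1
6: 0
Sum: 4 + 5 + 1 + 3 + 3 + 1 + 1 + 0 = 18
Change: 18 − 15 = +3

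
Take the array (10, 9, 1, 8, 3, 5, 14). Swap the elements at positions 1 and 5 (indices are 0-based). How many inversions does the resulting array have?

Positions 1 and 5 hold 9 and 5; after swapping, the array is [10, 5, 1, 8, 3, 9, 14].
Sweep left to right; for each value list the smaller values that follow it:
10: 5
5: 2
1: 0
8: 1
3: 0
9: 0
14: 0
Sum: 5 + 2 + 0 + 1 + 0 + 0 + 0 = 8

Inversions: 8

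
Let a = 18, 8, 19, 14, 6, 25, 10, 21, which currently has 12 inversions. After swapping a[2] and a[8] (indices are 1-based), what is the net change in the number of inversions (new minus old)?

+7

Positions 2 and 8 hold 8 and 21; after swapping, the array is [18, 21, 19, 14, 6, 25, 10, 8].
Element-by-element contributions:
18 → 14, 6, 10, 8 → 4
21 → 19, 14, 6, 10, 8 → 5
19 → 14, 6, 10, 8 → 4
14 → 6, 10, 8 → 3
6 → none → 0
25 → 10, 8 → 2
10 → 8 → 1
8 → none → 0
Sum: 4 + 5 + 4 + 3 + 0 + 2 + 1 + 0 = 19
Change: 19 − 12 = +7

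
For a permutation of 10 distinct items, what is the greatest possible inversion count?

45 inversions

A reversed (strictly descending) arrangement makes every pair an inversion, giving C(10, 2) inversions.
C(10, 2) = 10·9/2 = 45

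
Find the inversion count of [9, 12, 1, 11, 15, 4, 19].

Element-by-element contributions:
9: 2
12: 3
1: 0
11: 1
15: 1
4: 0
19: 0
Sum: 2 + 3 + 0 + 1 + 1 + 0 + 0 = 7

7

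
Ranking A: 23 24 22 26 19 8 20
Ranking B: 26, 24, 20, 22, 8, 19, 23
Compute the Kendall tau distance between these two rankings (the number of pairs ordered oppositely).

Assign each item its position (1..7) in the first ordering, then rewrite the second ordering as that position sequence:
positions: 23→1, 24→2, 22→3, 26→4, 19→5, 8→6, 20→7
second ordering as positions: [4, 2, 7, 3, 6, 5, 1]
Discordant pairs = inversions in this position sequence.
4: 2, 3, 1 → 3
2: 1 → 1
7: 3, 6, 5, 1 → 4
3: 1 → 1
6: 5, 1 → 2
5: 1 → 1
1: 0
Total: 3 + 1 + 4 + 1 + 2 + 1 + 0 = 12

12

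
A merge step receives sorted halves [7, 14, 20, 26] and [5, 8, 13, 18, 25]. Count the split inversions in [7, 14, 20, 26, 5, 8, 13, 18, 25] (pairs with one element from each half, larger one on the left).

13 cross-inversions

Take each right-half value and tally the left-half values above it:
r = 5: 7, 14, 20, 26 → 4
r = 8: 14, 20, 26 → 3
r = 13: 14, 20, 26 → 3
r = 18: 20, 26 → 2
r = 25: 26 → 1
Cross-inversions: 4 + 3 + 3 + 2 + 1 = 13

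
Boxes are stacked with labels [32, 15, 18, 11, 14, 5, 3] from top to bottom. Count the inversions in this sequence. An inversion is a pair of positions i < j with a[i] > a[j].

There are 19 inversions.

Element-by-element contributions:
32: 6
15: 4
18: 4
11: 2
14: 2
5: 1
3: 0
Sum: 6 + 4 + 4 + 2 + 2 + 1 + 0 = 19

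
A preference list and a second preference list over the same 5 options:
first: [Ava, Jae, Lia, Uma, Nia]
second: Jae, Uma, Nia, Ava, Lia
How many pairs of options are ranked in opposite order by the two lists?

Pairs: 5

Assign each item its position (1..5) in the first ordering, then rewrite the second ordering as that position sequence:
positions: Ava→1, Jae→2, Lia→3, Uma→4, Nia→5
second ordering as positions: [2, 4, 5, 1, 3]
Discordant pairs = inversions in this position sequence.
2: 1 → 1
4: 1, 3 → 2
5: 1, 3 → 2
1: 0
3: 0
Total: 1 + 2 + 2 + 0 + 0 = 5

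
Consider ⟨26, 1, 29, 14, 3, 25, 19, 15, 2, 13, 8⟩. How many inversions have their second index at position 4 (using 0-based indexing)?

3 such elements

The element at index 4 is 3.
Elements before it: 26, 1, 29, 14
Those larger than 3: 26, 29, 14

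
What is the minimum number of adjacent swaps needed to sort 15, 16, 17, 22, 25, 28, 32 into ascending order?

Each adjacent swap fixes exactly one inversion, so the minimum swap count equals the number of inversions.
Count inversions — for each element, later elements that are smaller:
15: none → 0
16: none → 0
17: none → 0
22: none → 0
25: none → 0
28: none → 0
32: none → 0
Total inversions: 0 + 0 + 0 + 0 + 0 + 0 + 0 = 0

0 swaps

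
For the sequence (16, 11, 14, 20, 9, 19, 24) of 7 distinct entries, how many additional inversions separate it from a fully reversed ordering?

Maximum inversions for 7 distinct elements is C(7, 2) = 7·6/2 = 21.
Current inversions — for each element, count later smaller elements:
16: 3
11: 1
14: 1
20: 2
9: 0
19: 0
24: 0
Current total: 3 + 1 + 1 + 2 + 0 + 0 + 0 = 7
Shortfall: 21 − 7 = 14

14 inversions short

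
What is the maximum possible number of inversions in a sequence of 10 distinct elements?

The maximum occurs when the array is in strictly decreasing order: every one of the C(10, 2) pairs is inverted.
C(10, 2) = 10·9/2 = 45

45 inversions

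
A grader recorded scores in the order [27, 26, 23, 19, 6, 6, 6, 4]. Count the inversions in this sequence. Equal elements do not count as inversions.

There are 25 out-of-order pairs.

Element-by-element contributions:
27: 7
26: 6
23: 5
19: 4
6: 1
6: 1
6: 1
4: 0
Sum: 7 + 6 + 5 + 4 + 1 + 1 + 1 + 0 = 25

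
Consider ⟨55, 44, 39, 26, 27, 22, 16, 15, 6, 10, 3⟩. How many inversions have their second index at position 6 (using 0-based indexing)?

6

The element at index 6 is 16.
Elements before it: 55, 44, 39, 26, 27, 22
Those larger than 16: 55, 44, 39, 26, 27, 22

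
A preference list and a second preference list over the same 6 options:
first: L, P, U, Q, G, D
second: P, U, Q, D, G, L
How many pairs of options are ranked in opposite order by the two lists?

6 pairs

Assign each item its position (1..6) in the first ordering, then rewrite the second ordering as that position sequence:
positions: L→1, P→2, U→3, Q→4, G→5, D→6
second ordering as positions: [2, 3, 4, 6, 5, 1]
Discordant pairs = inversions in this position sequence.
2: 1 → 1
3: 1 → 1
4: 1 → 1
6: 5, 1 → 2
5: 1 → 1
1: 0
Total: 1 + 1 + 1 + 2 + 1 + 0 = 6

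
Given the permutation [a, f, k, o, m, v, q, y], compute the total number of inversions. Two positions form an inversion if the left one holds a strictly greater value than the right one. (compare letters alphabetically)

2

For each element, count later entries that are smaller:
a: 0
f: 0
k: 0
o: 1
m: 0
v: 1
q: 0
y: 0
Sum: 0 + 0 + 0 + 1 + 0 + 1 + 0 + 0 = 2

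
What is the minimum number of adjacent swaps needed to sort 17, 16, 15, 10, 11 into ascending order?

9

Each adjacent swap fixes exactly one inversion, so the minimum swap count equals the number of inversions.
Count inversions — for each element, later elements that are smaller:
17: 16, 15, 10, 11 → 4
16: 15, 10, 11 → 3
15: 10, 11 → 2
10: none → 0
11: none → 0
Total inversions: 4 + 3 + 2 + 0 + 0 = 9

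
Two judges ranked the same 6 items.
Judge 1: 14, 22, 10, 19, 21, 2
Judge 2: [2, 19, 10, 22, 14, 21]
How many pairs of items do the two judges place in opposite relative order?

Assign each item its position (1..6) in the first ordering, then rewrite the second ordering as that position sequence:
positions: 14→1, 22→2, 10→3, 19→4, 21→5, 2→6
second ordering as positions: [6, 4, 3, 2, 1, 5]
Discordant pairs = inversions in this position sequence.
6: 4, 3, 2, 1, 5 → 5
4: 3, 2, 1 → 3
3: 2, 1 → 2
2: 1 → 1
1: 0
5: 0
Total: 5 + 3 + 2 + 1 + 0 + 0 = 11

11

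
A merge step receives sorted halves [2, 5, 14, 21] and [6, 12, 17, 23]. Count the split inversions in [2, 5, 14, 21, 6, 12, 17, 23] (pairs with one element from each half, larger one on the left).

5

Take each right-half value and tally the left-half values above it:
r = 6: 14, 21 → 2
r = 12: 14, 21 → 2
r = 17: 21 → 1
r = 23: none → 0
Cross-inversions: 2 + 2 + 1 + 0 = 5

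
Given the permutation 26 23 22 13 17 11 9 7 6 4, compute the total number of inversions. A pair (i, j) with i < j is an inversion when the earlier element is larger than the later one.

Element-by-element contributions:
26 → 23, 22, 13, 17, 11, 9, 7, 6, 4 → 9
23 → 22, 13, 17, 11, 9, 7, 6, 4 → 8
22 → 13, 17, 11, 9, 7, 6, 4 → 7
13 → 11, 9, 7, 6, 4 → 5
17 → 11, 9, 7, 6, 4 → 5
11 → 9, 7, 6, 4 → 4
9 → 7, 6, 4 → 3
7 → 6, 4 → 2
6 → 4 → 1
4 → none → 0
Sum: 9 + 8 + 7 + 5 + 5 + 4 + 3 + 2 + 1 + 0 = 44

44 inversions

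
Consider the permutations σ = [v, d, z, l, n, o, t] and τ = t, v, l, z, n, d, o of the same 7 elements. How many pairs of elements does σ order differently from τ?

Assign each item its position (1..7) in the first ordering, then rewrite the second ordering as that position sequence:
positions: v→1, d→2, z→3, l→4, n→5, o→6, t→7
second ordering as positions: [7, 1, 4, 3, 5, 2, 6]
Discordant pairs = inversions in this position sequence.
7: 1, 4, 3, 5, 2, 6 → 6
1: 0
4: 3, 2 → 2
3: 2 → 1
5: 2 → 1
2: 0
6: 0
Total: 6 + 0 + 2 + 1 + 1 + 0 + 0 = 10

10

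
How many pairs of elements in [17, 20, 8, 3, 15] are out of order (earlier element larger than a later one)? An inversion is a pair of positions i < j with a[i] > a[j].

7

Element-by-element contributions:
17: 3
20: 3
8: 1
3: 0
15: 0
Sum: 3 + 3 + 1 + 0 + 0 = 7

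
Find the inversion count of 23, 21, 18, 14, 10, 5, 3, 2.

28 inversions

Sweep left to right; for each value list the smaller values that follow it:
23: 7
21: 6
18: 5
14: 4
10: 3
5: 2
3: 1
2: 0
Sum: 7 + 6 + 5 + 4 + 3 + 2 + 1 + 0 = 28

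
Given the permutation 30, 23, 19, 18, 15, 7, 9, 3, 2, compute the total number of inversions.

35

Count, for each position, how many later elements it exceeds:
30: 8
23: 7
19: 6
18: 5
15: 4
7: 2
9: 2
3: 1
2: 0
Sum: 8 + 7 + 6 + 5 + 4 + 2 + 2 + 1 + 0 = 35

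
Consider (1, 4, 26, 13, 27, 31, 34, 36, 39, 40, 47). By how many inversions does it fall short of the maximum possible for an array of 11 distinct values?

Maximum inversions for 11 distinct elements is C(11, 2) = 11·10/2 = 55.
Current inversions — for each element, count later smaller elements:
1: 0
4: 0
26: 1
13: 0
27: 0
31: 0
34: 0
36: 0
39: 0
40: 0
47: 0
Current total: 0 + 0 + 1 + 0 + 0 + 0 + 0 + 0 + 0 + 0 + 0 = 1
Shortfall: 55 − 1 = 54

54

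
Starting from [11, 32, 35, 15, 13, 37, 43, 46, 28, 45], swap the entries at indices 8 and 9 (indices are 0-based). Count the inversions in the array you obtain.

12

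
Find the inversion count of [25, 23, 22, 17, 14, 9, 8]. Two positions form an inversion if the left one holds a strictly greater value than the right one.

For each element, count later entries that are smaller:
25 → 23, 22, 17, 14, 9, 8 → 6
23 → 22, 17, 14, 9, 8 → 5
22 → 17, 14, 9, 8 → 4
17 → 14, 9, 8 → 3
14 → 9, 8 → 2
9 → 8 → 1
8 → none → 0
Sum: 6 + 5 + 4 + 3 + 2 + 1 + 0 = 21

21 inversions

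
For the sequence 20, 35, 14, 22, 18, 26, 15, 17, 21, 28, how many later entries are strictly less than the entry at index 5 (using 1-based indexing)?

2

The element at index 5 is 18.
Elements after it: 26, 15, 17, 21, 28
Those smaller than 18: 15, 17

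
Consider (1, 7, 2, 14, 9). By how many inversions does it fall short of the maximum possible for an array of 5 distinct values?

8

Maximum inversions for 5 distinct elements is C(5, 2) = 5·4/2 = 10.
Current inversions — for each element, count later smaller elements:
1: 0
7: 1
2: 0
14: 1
9: 0
Current total: 0 + 1 + 0 + 1 + 0 = 2
Shortfall: 10 − 2 = 8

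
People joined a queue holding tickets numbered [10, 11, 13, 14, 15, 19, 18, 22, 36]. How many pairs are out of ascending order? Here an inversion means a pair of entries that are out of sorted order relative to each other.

1 inversion

For each element, count later entries that are smaller:
10 → none → 0
11 → none → 0
13 → none → 0
14 → none → 0
15 → none → 0
19 → 18 → 1
18 → none → 0
22 → none → 0
36 → none → 0
Sum: 0 + 0 + 0 + 0 + 0 + 1 + 0 + 0 + 0 = 1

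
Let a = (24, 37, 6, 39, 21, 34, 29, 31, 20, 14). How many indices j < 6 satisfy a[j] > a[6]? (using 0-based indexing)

The element at index 6 is 29.
Elements before it: 24, 37, 6, 39, 21, 34
Those larger than 29: 37, 39, 34

3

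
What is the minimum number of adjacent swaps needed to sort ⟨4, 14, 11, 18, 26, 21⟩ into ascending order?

There are 2 swaps.

Each adjacent swap fixes exactly one inversion, so the minimum swap count equals the number of inversions.
Count inversions — for each element, later elements that are smaller:
4: none → 0
14: 11 → 1
11: none → 0
18: none → 0
26: 21 → 1
21: none → 0
Total inversions: 0 + 1 + 0 + 0 + 1 + 0 = 2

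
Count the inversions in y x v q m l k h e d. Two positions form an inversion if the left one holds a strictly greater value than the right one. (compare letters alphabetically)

Element-by-element contributions:
y → x, v, q, m, l, k, h, e, d → 9
x → v, q, m, l, k, h, e, d → 8
v → q, m, l, k, h, e, d → 7
q → m, l, k, h, e, d → 6
m → l, k, h, e, d → 5
l → k, h, e, d → 4
k → h, e, d → 3
h → e, d → 2
e → d → 1
d → none → 0
Sum: 9 + 8 + 7 + 6 + 5 + 4 + 3 + 2 + 1 + 0 = 45

45 inversions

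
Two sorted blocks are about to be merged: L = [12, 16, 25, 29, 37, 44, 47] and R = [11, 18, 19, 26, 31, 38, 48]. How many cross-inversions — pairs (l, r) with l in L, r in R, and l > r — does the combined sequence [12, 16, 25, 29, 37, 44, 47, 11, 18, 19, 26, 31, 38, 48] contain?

For each element r of the right run, count left-run elements greater than r:
r = 11: 12, 16, 25, 29, 37, 44, 47 → 7
r = 18: 25, 29, 37, 44, 47 → 5
r = 19: 25, 29, 37, 44, 47 → 5
r = 26: 29, 37, 44, 47 → 4
r = 31: 37, 44, 47 → 3
r = 38: 44, 47 → 2
r = 48: none → 0
Cross-inversions: 7 + 5 + 5 + 4 + 3 + 2 + 0 = 26

26 split inversions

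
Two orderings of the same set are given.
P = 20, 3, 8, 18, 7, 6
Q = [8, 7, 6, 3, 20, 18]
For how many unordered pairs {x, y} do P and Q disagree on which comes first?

Assign each item its position (1..6) in the first ordering, then rewrite the second ordering as that position sequence:
positions: 20→1, 3→2, 8→3, 18→4, 7→5, 6→6
second ordering as positions: [3, 5, 6, 2, 1, 4]
Discordant pairs = inversions in this position sequence.
3: 2, 1 → 2
5: 2, 1, 4 → 3
6: 2, 1, 4 → 3
2: 1 → 1
1: 0
4: 0
Total: 2 + 3 + 3 + 1 + 0 + 0 = 9

9 disagreeing pairs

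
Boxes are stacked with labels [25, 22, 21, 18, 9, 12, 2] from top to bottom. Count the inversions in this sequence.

Element-by-element contributions:
25: 6
22: 5
21: 4
18: 3
9: 1
12: 1
2: 0
Sum: 6 + 5 + 4 + 3 + 1 + 1 + 0 = 20

20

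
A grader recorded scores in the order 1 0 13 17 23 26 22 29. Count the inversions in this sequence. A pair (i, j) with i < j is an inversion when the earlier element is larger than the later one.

3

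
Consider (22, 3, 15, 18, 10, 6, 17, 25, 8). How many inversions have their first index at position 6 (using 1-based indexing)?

The element at index 6 is 6.
Elements after it: 17, 25, 8
None of them are smaller than 6.

0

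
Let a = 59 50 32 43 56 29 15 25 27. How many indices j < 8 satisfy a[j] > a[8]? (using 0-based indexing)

6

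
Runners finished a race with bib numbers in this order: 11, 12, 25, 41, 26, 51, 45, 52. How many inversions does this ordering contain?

Count, for each position, how many later elements it exceeds:
11 → none → 0
12 → none → 0
25 → none → 0
41 → 26 → 1
26 → none → 0
51 → 45 → 1
45 → none → 0
52 → none → 0
Sum: 0 + 0 + 0 + 1 + 0 + 1 + 0 + 0 = 2

2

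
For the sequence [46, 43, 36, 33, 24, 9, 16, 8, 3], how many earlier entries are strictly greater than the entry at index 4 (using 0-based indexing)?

4 such elements

The element at index 4 is 24.
Elements before it: 46, 43, 36, 33
Those larger than 24: 46, 43, 36, 33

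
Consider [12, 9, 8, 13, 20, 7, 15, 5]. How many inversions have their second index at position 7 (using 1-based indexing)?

The element at index 7 is 15.
Elements before it: 12, 9, 8, 13, 20, 7
Those larger than 15: 20

1 such element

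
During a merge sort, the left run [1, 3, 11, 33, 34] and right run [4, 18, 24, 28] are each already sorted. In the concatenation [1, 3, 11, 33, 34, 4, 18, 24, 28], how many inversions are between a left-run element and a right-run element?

Count, for every r in R, how many entries of L exceed r:
r = 4: 11, 33, 34 → 3
r = 18: 33, 34 → 2
r = 24: 33, 34 → 2
r = 28: 33, 34 → 2
Cross-inversions: 3 + 2 + 2 + 2 = 9

Split inversions: 9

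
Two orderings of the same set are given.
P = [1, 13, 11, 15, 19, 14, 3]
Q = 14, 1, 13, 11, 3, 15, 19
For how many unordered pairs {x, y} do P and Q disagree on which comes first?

Assign each item its position (1..7) in the first ordering, then rewrite the second ordering as that position sequence:
positions: 1→1, 13→2, 11→3, 15→4, 19→5, 14→6, 3→7
second ordering as positions: [6, 1, 2, 3, 7, 4, 5]
Discordant pairs = inversions in this position sequence.
6: 1, 2, 3, 4, 5 → 5
1: 0
2: 0
3: 0
7: 4, 5 → 2
4: 0
5: 0
Total: 5 + 0 + 0 + 0 + 2 + 0 + 0 = 7

There are 7 disagreeing pairs.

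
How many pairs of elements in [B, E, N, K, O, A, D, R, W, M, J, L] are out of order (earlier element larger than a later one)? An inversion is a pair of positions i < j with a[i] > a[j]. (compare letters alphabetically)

Count, for each position, how many later elements it exceeds:
B → A → 1
E → A, D → 2
N → K, A, D, M, J, L → 6
K → A, D, J → 3
O → A, D, M, J, L → 5
A → none → 0
D → none → 0
R → M, J, L → 3
W → M, J, L → 3
M → J, L → 2
J → none → 0
L → none → 0
Sum: 1 + 2 + 6 + 3 + 5 + 0 + 0 + 3 + 3 + 2 + 0 + 0 = 25

There are 25 out-of-order pairs.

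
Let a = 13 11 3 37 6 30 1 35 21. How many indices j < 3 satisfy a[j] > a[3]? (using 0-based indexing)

The element at index 3 is 37.
Elements before it: 13, 11, 3
None of them are larger than 37.

0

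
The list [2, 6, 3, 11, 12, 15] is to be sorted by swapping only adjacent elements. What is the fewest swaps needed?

1 adjacent swap

Each adjacent swap fixes exactly one inversion, so the minimum swap count equals the number of inversions.
Count inversions — for each element, later elements that are smaller:
2: none → 0
6: 3 → 1
3: none → 0
11: none → 0
12: none → 0
15: none → 0
Total inversions: 0 + 1 + 0 + 0 + 0 + 0 = 1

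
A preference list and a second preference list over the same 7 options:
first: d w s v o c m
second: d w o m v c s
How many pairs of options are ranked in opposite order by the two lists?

Assign each item its position (1..7) in the first ordering, then rewrite the second ordering as that position sequence:
positions: d→1, w→2, s→3, v→4, o→5, c→6, m→7
second ordering as positions: [1, 2, 5, 7, 4, 6, 3]
Discordant pairs = inversions in this position sequence.
1: 0
2: 0
5: 4, 3 → 2
7: 4, 6, 3 → 3
4: 3 → 1
6: 3 → 1
3: 0
Total: 0 + 0 + 2 + 3 + 1 + 1 + 0 = 7

There are 7 pairs.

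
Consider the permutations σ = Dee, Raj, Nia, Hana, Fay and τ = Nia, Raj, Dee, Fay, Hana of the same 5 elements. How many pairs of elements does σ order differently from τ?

There are 4 discordant pairs.

Assign each item its position (1..5) in the first ordering, then rewrite the second ordering as that position sequence:
positions: Dee→1, Raj→2, Nia→3, Hana→4, Fay→5
second ordering as positions: [3, 2, 1, 5, 4]
Discordant pairs = inversions in this position sequence.
3: 2, 1 → 2
2: 1 → 1
1: 0
5: 4 → 1
4: 0
Total: 2 + 1 + 0 + 1 + 0 = 4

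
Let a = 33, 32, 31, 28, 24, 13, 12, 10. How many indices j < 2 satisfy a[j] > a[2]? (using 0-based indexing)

2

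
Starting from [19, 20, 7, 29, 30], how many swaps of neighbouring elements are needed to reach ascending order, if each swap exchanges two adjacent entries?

The minimum number of adjacent swaps to sort an array equals its inversion count, since every such swap removes exactly one inversion.
Count inversions — for each element, later elements that are smaller:
19: 7 → 1
20: 7 → 1
7: none → 0
29: none → 0
30: none → 0
Total inversions: 1 + 1 + 0 + 0 + 0 = 2

2 swaps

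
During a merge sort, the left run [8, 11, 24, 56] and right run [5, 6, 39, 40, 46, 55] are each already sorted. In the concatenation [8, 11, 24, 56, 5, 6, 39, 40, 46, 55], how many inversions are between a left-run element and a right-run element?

12

Take each right-half value and tally the left-half values above it:
r = 5: 8, 11, 24, 56 → 4
r = 6: 8, 11, 24, 56 → 4
r = 39: 56 → 1
r = 40: 56 → 1
r = 46: 56 → 1
r = 55: 56 → 1
Cross-inversions: 4 + 4 + 1 + 1 + 1 + 1 = 12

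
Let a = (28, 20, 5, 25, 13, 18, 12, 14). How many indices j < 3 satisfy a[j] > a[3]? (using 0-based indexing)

The element at index 3 is 25.
Elements before it: 28, 20, 5
Those larger than 25: 28

1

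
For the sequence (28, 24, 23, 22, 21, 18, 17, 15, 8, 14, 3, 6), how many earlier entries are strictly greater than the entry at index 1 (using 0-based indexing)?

The element at index 1 is 24.
Elements before it: 28
Those larger than 24: 28

1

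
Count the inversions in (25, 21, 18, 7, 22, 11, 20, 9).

There are 20 inversions.

Count, for each position, how many later elements it exceeds:
25: 7
21: 5
18: 3
7: 0
22: 3
11: 1
20: 1
9: 0
Sum: 7 + 5 + 3 + 0 + 3 + 1 + 1 + 0 = 20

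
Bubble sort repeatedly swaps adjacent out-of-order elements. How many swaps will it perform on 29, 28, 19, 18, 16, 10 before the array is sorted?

15 swaps

Each adjacent swap fixes exactly one inversion, so the minimum swap count equals the number of inversions.
Count inversions — for each element, later elements that are smaller:
29: 28, 19, 18, 16, 10 → 5
28: 19, 18, 16, 10 → 4
19: 18, 16, 10 → 3
18: 16, 10 → 2
16: 10 → 1
10: none → 0
Total inversions: 5 + 4 + 3 + 2 + 1 + 0 = 15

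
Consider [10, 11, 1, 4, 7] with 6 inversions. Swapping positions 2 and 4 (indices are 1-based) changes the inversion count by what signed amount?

Positions 2 and 4 hold 11 and 4; after swapping, the array is [10, 4, 1, 11, 7].
Count, for each position, how many later elements it exceeds:
10: 3
4: 1
1: 0
11: 1
7: 0
Sum: 3 + 1 + 0 + 1 + 0 = 5
Change: 5 − 6 = -1

-1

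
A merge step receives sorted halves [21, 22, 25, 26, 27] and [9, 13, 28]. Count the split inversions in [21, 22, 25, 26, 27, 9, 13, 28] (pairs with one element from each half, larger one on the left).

For each element r of the right run, count left-run elements greater than r:
r = 9: 21, 22, 25, 26, 27 → 5
r = 13: 21, 22, 25, 26, 27 → 5
r = 28: none → 0
Cross-inversions: 5 + 5 + 0 = 10

10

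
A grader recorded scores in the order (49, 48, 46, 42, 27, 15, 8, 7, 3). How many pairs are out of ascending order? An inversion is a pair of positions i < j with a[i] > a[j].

36 inversions

Element-by-element contributions:
49 → 48, 46, 42, 27, 15, 8, 7, 3 → 8
48 → 46, 42, 27, 15, 8, 7, 3 → 7
46 → 42, 27, 15, 8, 7, 3 → 6
42 → 27, 15, 8, 7, 3 → 5
27 → 15, 8, 7, 3 → 4
15 → 8, 7, 3 → 3
8 → 7, 3 → 2
7 → 3 → 1
3 → none → 0
Sum: 8 + 7 + 6 + 5 + 4 + 3 + 2 + 1 + 0 = 36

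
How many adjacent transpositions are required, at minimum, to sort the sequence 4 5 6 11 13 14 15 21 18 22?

Each adjacent swap fixes exactly one inversion, so the minimum swap count equals the number of inversions.
Count inversions — for each element, later elements that are smaller:
4: none → 0
5: none → 0
6: none → 0
11: none → 0
13: none → 0
14: none → 0
15: none → 0
21: 18 → 1
18: none → 0
22: none → 0
Total inversions: 0 + 0 + 0 + 0 + 0 + 0 + 0 + 1 + 0 + 0 = 1

Adjacent swaps: 1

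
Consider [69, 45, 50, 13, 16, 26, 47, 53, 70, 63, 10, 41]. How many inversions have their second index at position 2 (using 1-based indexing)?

1

The element at index 2 is 45.
Elements before it: 69
Those larger than 45: 69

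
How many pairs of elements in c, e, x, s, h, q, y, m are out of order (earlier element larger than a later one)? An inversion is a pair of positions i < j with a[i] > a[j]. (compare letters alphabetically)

Out-of-order pairs: 9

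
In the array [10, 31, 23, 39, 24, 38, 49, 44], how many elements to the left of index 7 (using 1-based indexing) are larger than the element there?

The element at index 7 is 49.
Elements before it: 10, 31, 23, 39, 24, 38
None of them are larger than 49.

0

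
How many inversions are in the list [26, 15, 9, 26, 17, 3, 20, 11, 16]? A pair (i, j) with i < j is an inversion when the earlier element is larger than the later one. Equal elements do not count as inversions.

Sweep left to right; for each value list the smaller values that follow it:
26: 7
15: 3
9: 1
26: 5
17: 3
3: 0
20: 2
11: 0
16: 0
Sum: 7 + 3 + 1 + 5 + 3 + 0 + 2 + 0 + 0 = 21

21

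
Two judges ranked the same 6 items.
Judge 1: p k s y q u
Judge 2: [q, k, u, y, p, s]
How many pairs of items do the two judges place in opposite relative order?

Assign each item its position (1..6) in the first ordering, then rewrite the second ordering as that position sequence:
positions: p→1, k→2, s→3, y→4, q→5, u→6
second ordering as positions: [5, 2, 6, 4, 1, 3]
Discordant pairs = inversions in this position sequence.
5: 2, 4, 1, 3 → 4
2: 1 → 1
6: 4, 1, 3 → 3
4: 1, 3 → 2
1: 0
3: 0
Total: 4 + 1 + 3 + 2 + 0 + 0 = 10

10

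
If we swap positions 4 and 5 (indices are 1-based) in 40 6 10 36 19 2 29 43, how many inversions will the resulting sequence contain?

Positions 4 and 5 hold 36 and 19; after swapping, the array is [40, 6, 10, 19, 36, 2, 29, 43].
Sweep left to right; for each value list the smaller values that follow it:
40: 6
6: 1
10: 1
19: 1
36: 2
2: 0
29: 0
43: 0
Sum: 6 + 1 + 1 + 1 + 2 + 0 + 0 + 0 = 11

11 inversions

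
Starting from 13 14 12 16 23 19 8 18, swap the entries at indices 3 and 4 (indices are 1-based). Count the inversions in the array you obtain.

Positions 3 and 4 hold 12 and 16; after swapping, the array is [13, 14, 16, 12, 23, 19, 8, 18].
Count, for each position, how many later elements it exceeds:
13: 2
14: 2
16: 2
12: 1
23: 3
19: 2
8: 0
18: 0
Sum: 2 + 2 + 2 + 1 + 3 + 2 + 0 + 0 = 12

12 inversions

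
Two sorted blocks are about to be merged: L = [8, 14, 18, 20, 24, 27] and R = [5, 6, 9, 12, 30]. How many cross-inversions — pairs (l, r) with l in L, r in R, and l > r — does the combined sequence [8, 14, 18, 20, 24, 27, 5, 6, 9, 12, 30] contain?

Count, for every r in R, how many entries of L exceed r:
r = 5: 8, 14, 18, 20, 24, 27 → 6
r = 6: 8, 14, 18, 20, 24, 27 → 6
r = 9: 14, 18, 20, 24, 27 → 5
r = 12: 14, 18, 20, 24, 27 → 5
r = 30: none → 0
Cross-inversions: 6 + 6 + 5 + 5 + 0 = 22

22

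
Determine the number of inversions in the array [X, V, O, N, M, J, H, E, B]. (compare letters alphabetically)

36 out-of-order pairs

Element-by-element contributions:
X: 8
V: 7
O: 6
N: 5
M: 4
J: 3
H: 2
E: 1
B: 0
Sum: 8 + 7 + 6 + 5 + 4 + 3 + 2 + 1 + 0 = 36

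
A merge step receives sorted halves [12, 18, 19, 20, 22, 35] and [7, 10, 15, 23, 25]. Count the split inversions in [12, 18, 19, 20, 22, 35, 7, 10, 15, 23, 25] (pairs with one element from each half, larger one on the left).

Take each right-half value and tally the left-half values above it:
r = 7: 12, 18, 19, 20, 22, 35 → 6
r = 10: 12, 18, 19, 20, 22, 35 → 6
r = 15: 18, 19, 20, 22, 35 → 5
r = 23: 35 → 1
r = 25: 35 → 1
Cross-inversions: 6 + 6 + 5 + 1 + 1 = 19

19 cross-inversions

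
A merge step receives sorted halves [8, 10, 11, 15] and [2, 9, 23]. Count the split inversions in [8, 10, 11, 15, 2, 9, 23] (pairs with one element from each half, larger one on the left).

7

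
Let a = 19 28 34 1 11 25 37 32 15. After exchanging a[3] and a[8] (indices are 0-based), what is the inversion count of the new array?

Positions 3 and 8 hold 1 and 15; after swapping, the array is [19, 28, 34, 15, 11, 25, 37, 32, 1].
Count, for each position, how many later elements it exceeds:
19 → 15, 11, 1 → 3
28 → 15, 11, 25, 1 → 4
34 → 15, 11, 25, 32, 1 → 5
15 → 11, 1 → 2
11 → 1 → 1
25 → 1 → 1
37 → 32, 1 → 2
32 → 1 → 1
1 → none → 0
Sum: 3 + 4 + 5 + 2 + 1 + 1 + 2 + 1 + 0 = 19

19 inversions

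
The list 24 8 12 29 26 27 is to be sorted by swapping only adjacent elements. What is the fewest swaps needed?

4 adjacent swaps

Minimum adjacent swaps = number of inversions (each swap of adjacent out-of-order elements removes one inversion and no swap can remove more).
Count inversions — for each element, later elements that are smaller:
24: 8, 12 → 2
8: none → 0
12: none → 0
29: 26, 27 → 2
26: none → 0
27: none → 0
Total inversions: 2 + 0 + 0 + 2 + 0 + 0 = 4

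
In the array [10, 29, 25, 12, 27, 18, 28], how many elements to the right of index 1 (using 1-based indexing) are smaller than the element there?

0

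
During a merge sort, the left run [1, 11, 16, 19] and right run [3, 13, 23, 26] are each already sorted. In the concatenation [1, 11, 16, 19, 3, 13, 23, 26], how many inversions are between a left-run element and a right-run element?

Cross-inversions: 5

Take each right-half value and tally the left-half values above it:
r = 3: 11, 16, 19 → 3
r = 13: 16, 19 → 2
r = 23: none → 0
r = 26: none → 0
Cross-inversions: 3 + 2 + 0 + 0 = 5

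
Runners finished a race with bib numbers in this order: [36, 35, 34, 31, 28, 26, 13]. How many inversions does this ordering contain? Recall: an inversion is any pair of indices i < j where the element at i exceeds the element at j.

21 out-of-order pairs

Element-by-element contributions:
36 → 35, 34, 31, 28, 26, 13 → 6
35 → 34, 31, 28, 26, 13 → 5
34 → 31, 28, 26, 13 → 4
31 → 28, 26, 13 → 3
28 → 26, 13 → 2
26 → 13 → 1
13 → none → 0
Sum: 6 + 5 + 4 + 3 + 2 + 1 + 0 = 21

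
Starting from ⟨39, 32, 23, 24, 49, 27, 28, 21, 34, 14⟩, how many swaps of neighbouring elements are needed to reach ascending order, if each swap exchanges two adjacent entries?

29

Minimum adjacent swaps = number of inversions (each swap of adjacent out-of-order elements removes one inversion and no swap can remove more).
Count inversions — for each element, later elements that are smaller:
39: 32, 23, 24, 27, 28, 21, 34, 14 → 8
32: 23, 24, 27, 28, 21, 14 → 6
23: 21, 14 → 2
24: 21, 14 → 2
49: 27, 28, 21, 34, 14 → 5
27: 21, 14 → 2
28: 21, 14 → 2
21: 14 → 1
34: 14 → 1
14: none → 0
Total inversions: 8 + 6 + 2 + 2 + 5 + 2 + 2 + 1 + 1 + 0 = 29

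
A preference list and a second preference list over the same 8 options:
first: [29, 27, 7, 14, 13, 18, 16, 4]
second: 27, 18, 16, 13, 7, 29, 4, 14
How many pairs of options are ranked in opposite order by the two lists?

Assign each item its position (1..8) in the first ordering, then rewrite the second ordering as that position sequence:
positions: 29→1, 27→2, 7→3, 14→4, 13→5, 18→6, 16→7, 4→8
second ordering as positions: [2, 6, 7, 5, 3, 1, 8, 4]
Discordant pairs = inversions in this position sequence.
2: 1 → 1
6: 5, 3, 1, 4 → 4
7: 5, 3, 1, 4 → 4
5: 3, 1, 4 → 3
3: 1 → 1
1: 0
8: 4 → 1
4: 0
Total: 1 + 4 + 4 + 3 + 1 + 0 + 1 + 0 = 14

14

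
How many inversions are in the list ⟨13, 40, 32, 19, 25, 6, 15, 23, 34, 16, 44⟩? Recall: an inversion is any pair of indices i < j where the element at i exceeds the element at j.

24

Sweep left to right; for each value list the smaller values that follow it:
13 → 6 → 1
40 → 32, 19, 25, 6, 15, 23, 34, 16 → 8
32 → 19, 25, 6, 15, 23, 16 → 6
19 → 6, 15, 16 → 3
25 → 6, 15, 23, 16 → 4
6 → none → 0
15 → none → 0
23 → 16 → 1
34 → 16 → 1
16 → none → 0
44 → none → 0
Sum: 1 + 8 + 6 + 3 + 4 + 0 + 0 + 1 + 1 + 0 + 0 = 24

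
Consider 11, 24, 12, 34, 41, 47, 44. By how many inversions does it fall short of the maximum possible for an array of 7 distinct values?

19 inversions short

Maximum inversions for 7 distinct elements is C(7, 2) = 7·6/2 = 21.
Current inversions — for each element, count later smaller elements:
11: 0
24: 1
12: 0
34: 0
41: 0
47: 1
44: 0
Current total: 0 + 1 + 0 + 0 + 0 + 1 + 0 = 2
Shortfall: 21 − 2 = 19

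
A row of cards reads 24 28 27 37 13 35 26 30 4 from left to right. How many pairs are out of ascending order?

There are 20 out-of-order pairs.

Count, for each position, how many later elements it exceeds:
24: 2
28: 4
27: 3
37: 5
13: 1
35: 3
26: 1
30: 1
4: 0
Sum: 2 + 4 + 3 + 5 + 1 + 3 + 1 + 1 + 0 = 20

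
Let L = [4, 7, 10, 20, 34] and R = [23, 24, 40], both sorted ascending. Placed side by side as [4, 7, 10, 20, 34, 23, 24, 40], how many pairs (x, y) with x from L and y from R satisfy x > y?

Take each right-half value and tally the left-half values above it:
r = 23: 34 → 1
r = 24: 34 → 1
r = 40: none → 0
Cross-inversions: 1 + 1 + 0 = 2

2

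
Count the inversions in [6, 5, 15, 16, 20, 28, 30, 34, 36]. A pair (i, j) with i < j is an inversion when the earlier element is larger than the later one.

Count, for each position, how many later elements it exceeds:
6: 1
5: 0
15: 0
16: 0
20: 0
28: 0
30: 0
34: 0
36: 0
Sum: 1 + 0 + 0 + 0 + 0 + 0 + 0 + 0 + 0 = 1

1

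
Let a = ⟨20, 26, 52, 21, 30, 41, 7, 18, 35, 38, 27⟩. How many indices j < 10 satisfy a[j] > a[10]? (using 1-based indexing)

2 such elements

The element at index 10 is 38.
Elements before it: 20, 26, 52, 21, 30, 41, 7, 18, 35
Those larger than 38: 52, 41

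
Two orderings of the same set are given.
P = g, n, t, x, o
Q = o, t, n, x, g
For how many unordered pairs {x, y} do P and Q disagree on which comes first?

8

Assign each item its position (1..5) in the first ordering, then rewrite the second ordering as that position sequence:
positions: g→1, n→2, t→3, x→4, o→5
second ordering as positions: [5, 3, 2, 4, 1]
Discordant pairs = inversions in this position sequence.
5: 3, 2, 4, 1 → 4
3: 2, 1 → 2
2: 1 → 1
4: 1 → 1
1: 0
Total: 4 + 2 + 1 + 1 + 0 = 8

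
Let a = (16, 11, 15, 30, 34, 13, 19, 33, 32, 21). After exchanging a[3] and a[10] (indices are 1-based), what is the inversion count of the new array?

18

Positions 3 and 10 hold 15 and 21; after swapping, the array is [16, 11, 21, 30, 34, 13, 19, 33, 32, 15].
Element-by-element contributions:
16 → 11, 13, 15 → 3
11 → none → 0
21 → 13, 19, 15 → 3
30 → 13, 19, 15 → 3
34 → 13, 19, 33, 32, 15 → 5
13 → none → 0
19 → 15 → 1
33 → 32, 15 → 2
32 → 15 → 1
15 → none → 0
Sum: 3 + 0 + 3 + 3 + 5 + 0 + 1 + 2 + 1 + 0 = 18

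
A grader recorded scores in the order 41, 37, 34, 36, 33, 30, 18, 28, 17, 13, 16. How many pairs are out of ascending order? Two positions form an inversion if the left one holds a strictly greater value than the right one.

52 inversions

Element-by-element contributions:
41 → 37, 34, 36, 33, 30, 18, 28, 17, 13, 16 → 10
37 → 34, 36, 33, 30, 18, 28, 17, 13, 16 → 9
34 → 33, 30, 18, 28, 17, 13, 16 → 7
36 → 33, 30, 18, 28, 17, 13, 16 → 7
33 → 30, 18, 28, 17, 13, 16 → 6
30 → 18, 28, 17, 13, 16 → 5
18 → 17, 13, 16 → 3
28 → 17, 13, 16 → 3
17 → 13, 16 → 2
13 → none → 0
16 → none → 0
Sum: 10 + 9 + 7 + 7 + 6 + 5 + 3 + 3 + 2 + 0 + 0 = 52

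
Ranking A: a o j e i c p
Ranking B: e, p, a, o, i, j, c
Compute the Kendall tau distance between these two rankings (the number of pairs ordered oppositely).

Assign each item its position (1..7) in the first ordering, then rewrite the second ordering as that position sequence:
positions: a→1, o→2, j→3, e→4, i→5, c→6, p→7
second ordering as positions: [4, 7, 1, 2, 5, 3, 6]
Discordant pairs = inversions in this position sequence.
4: 1, 2, 3 → 3
7: 1, 2, 5, 3, 6 → 5
1: 0
2: 0
5: 3 → 1
3: 0
6: 0
Total: 3 + 5 + 0 + 0 + 1 + 0 + 0 = 9

9 discordant pairs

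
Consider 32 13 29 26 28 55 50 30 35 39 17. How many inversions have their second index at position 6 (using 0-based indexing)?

The element at index 6 is 50.
Elements before it: 32, 13, 29, 26, 28, 55
Those larger than 50: 55

1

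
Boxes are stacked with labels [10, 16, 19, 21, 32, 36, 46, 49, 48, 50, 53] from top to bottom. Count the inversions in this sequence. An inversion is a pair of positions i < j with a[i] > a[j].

1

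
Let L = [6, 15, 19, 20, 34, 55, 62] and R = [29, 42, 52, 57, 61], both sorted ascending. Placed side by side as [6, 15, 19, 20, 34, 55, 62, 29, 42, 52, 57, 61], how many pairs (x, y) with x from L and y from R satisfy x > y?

Count, for every r in R, how many entries of L exceed r:
r = 29: 34, 55, 62 → 3
r = 42: 55, 62 → 2
r = 52: 55, 62 → 2
r = 57: 62 → 1
r = 61: 62 → 1
Cross-inversions: 3 + 2 + 2 + 1 + 1 = 9

9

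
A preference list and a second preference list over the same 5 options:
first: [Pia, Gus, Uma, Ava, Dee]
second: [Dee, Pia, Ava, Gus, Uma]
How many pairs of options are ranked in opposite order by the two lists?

6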